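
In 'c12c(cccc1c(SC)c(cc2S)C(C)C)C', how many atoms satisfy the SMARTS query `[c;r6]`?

10

The query [c;r6] means: aromatic carbon that belongs to a six-membered ring.
Check the 17 heavy atoms by environment: 10× c (aromatic, in 6-ring) → match; 2× S (acyclic) → no; 5× C (acyclic) → no.
That gives 10 matching atoms.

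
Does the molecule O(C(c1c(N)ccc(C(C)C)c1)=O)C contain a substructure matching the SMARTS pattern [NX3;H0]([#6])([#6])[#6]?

No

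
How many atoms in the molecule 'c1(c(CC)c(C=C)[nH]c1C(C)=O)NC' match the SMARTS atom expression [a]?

5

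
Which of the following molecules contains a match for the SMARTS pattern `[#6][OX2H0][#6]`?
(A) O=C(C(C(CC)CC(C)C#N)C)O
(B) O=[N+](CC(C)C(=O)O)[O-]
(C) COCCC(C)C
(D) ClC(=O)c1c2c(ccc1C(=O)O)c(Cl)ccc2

C

[#6][OX2H0][#6] describes an aliphatic oxygen bridging two carbons with no H on the oxygen (an ether).
(A) has a carboxylic acid group (-C(=O)OH) but the -OH oxygen has H1; the =O is OX1, not OX2.
(B) has a carboxylic acid group (-C(=O)OH) but the -OH oxygen has H1; the =O is OX1, not OX2.
(C) contains a methoxy ether (-OCH3), which satisfies every atom and bond constraint.
(D) has a carboxylic acid group (-C(=O)OH) but the -OH oxygen has H1; the =O is OX1, not OX2.
So the answer is (C).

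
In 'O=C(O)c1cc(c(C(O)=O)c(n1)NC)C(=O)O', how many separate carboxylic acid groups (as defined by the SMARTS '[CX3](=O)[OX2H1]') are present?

[CX3](=O)[OX2H1] is the SMARTS for a carboxylic acid: an sp2 carbon double-bonded to O and single-bonded to an -OH oxygen.
The molecule carries 3 separate instances of a carboxylic acid group (-C(=O)OH) meeting every constraint; each maps to a distinct set of atoms, giving 3 matches.

3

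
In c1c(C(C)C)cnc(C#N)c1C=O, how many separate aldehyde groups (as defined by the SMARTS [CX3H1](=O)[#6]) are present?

1

[CX3H1](=O)[#6] is the SMARTS for an aldehyde: an sp2 carbon with one H, double-bonded to O and single-bonded to carbon.
Exactly one fragment in the molecule meets all constraints, giving 1 match.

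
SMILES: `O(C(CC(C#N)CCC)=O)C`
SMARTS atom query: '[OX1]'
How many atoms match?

1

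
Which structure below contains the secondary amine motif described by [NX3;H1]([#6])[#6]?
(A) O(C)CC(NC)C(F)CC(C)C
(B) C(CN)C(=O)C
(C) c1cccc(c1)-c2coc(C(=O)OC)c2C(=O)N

A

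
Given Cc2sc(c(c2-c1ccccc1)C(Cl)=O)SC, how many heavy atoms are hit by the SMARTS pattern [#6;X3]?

The query [#6;X3] means: any carbon (aromatic or not) with three total connections.
Check the 17 heavy atoms by environment: 1× s (aromatic, X2) → no; 10× c (aromatic, X3) → match; 1× C (X3) → match; 1× O (X1) → no; 1× Cl (X1) → no; 2× C (X4) → no; 1× S (X2) → no.
Summing the matching environments: 10 + 1 = 11 matching atoms.

11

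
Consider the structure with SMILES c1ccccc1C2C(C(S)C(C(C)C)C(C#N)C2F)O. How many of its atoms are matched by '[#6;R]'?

12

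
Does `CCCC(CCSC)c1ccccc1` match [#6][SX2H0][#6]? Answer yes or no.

The pattern [#6][SX2H0][#6] describes an aliphatic sulfur bridging two carbons with no H on the sulfur — a thioether.
The molecule carries a methylthio ether (-SCH3), whose atoms satisfy every constraint of the query, so the pattern matches.

Yes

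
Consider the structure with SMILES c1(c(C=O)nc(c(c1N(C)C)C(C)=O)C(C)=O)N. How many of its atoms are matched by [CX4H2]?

0

The query [CX4H2] means: sp3 carbon (X4) with exactly two hydrogens.
Check the 18 heavy atoms by environment: 1× n (aromatic, H0, X2) → no; 5× c (aromatic, H0, X3) → no; 1× N (H2, X3) → no; 1× C (H1, X3) → no; 3× O (H0, X1) → no; 2× C (H0, X3) → no; 4× C (H3, X4) → no; 1× N (H0, X3) → no.
No environment satisfies the query, so 0 matching atoms.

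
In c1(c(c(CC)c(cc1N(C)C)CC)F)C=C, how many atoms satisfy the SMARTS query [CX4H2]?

2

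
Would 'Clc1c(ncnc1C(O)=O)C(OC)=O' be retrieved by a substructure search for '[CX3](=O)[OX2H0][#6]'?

The pattern [CX3](=O)[OX2H0][#6] describes a carbonyl carbon bonded to an oxygen that is itself bonded to carbon (no H on that O) — an ester.
The molecule carries a methyl-ester group (-C(=O)OCH3), whose atoms satisfy every constraint of the query, so the pattern matches.

Yes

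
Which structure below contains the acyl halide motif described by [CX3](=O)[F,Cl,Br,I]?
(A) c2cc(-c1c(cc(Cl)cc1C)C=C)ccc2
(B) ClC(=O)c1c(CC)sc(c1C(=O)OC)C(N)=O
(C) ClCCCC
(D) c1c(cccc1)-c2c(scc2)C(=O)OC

[CX3](=O)[F,Cl,Br,I] describes a carbonyl carbon bonded to a halogen (an acyl halide).
(A) has a chloro substituent but the Cl is not on a carbonyl carbon.
(B) contains an acyl chloride (-C(=O)Cl), which satisfies every atom and bond constraint.
(C) has a chloro substituent but the Cl is not on a carbonyl carbon.
(D) has a methyl-ester group (-C(=O)OCH3) but the carbonyl is bonded to -O-C, not to a halogen.
So the answer is (B).

B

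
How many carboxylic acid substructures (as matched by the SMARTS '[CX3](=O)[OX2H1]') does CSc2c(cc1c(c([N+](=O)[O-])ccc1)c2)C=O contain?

[CX3](=O)[OX2H1] is the SMARTS for a carboxylic acid: an sp2 carbon double-bonded to O and single-bonded to an -OH oxygen.
The molecule has an aldehyde (-CHO), but there is no singly-bonded oxygen on the carbonyl carbon; nothing else fits, so there are 0 matches.

0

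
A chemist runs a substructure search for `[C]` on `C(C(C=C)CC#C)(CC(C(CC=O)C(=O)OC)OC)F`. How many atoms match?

The query [C] means: uppercase C matches aliphatic (non-aromatic) carbon only.
Check the 20 heavy atoms by environment: 15× C → match; 4× O → no; 1× F → no.
That gives 15 matching atoms.

15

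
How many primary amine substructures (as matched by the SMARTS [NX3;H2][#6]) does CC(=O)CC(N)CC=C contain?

1

[NX3;H2][#6] is the SMARTS for a primary amine: a trivalent nitrogen with two H attached to carbon.
Exactly one fragment in the molecule meets all constraints, giving 1 match.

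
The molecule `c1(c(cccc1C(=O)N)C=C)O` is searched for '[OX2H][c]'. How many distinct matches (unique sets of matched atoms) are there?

1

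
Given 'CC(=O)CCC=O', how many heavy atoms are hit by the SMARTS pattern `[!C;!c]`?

2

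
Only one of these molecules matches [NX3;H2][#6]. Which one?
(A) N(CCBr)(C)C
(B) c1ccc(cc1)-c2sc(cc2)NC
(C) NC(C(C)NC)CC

[NX3;H2][#6] describes a trivalent nitrogen with two H attached to carbon (a primary amine).
(A) has a dimethylamino group (-N(CH3)2) but the nitrogen has H0, not H2.
(B) has an N-methylamino group (-NHCH3) but the nitrogen bears two carbons and only one H (H1), not H2.
(C) contains a primary amino group (-NH2), which satisfies every atom and bond constraint.
So the answer is (C).

C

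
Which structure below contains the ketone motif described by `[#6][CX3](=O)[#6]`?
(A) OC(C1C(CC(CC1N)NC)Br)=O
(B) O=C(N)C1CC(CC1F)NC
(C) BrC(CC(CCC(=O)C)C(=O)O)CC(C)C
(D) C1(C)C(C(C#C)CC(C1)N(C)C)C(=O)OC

C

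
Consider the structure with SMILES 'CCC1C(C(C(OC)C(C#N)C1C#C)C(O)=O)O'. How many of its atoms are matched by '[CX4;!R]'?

3

The query [CX4;!R] means: aliphatic carbon with four total connections, not in a ring.
Check the 18 heavy atoms by environment: 6× C (X4, in 6-ring) → no; 3× C (X2, acyclic) → no; 3× C (X4, acyclic) → match; 3× O (X2, acyclic) → no; 1× N (X1, acyclic) → no; 1× C (X3, acyclic) → no; 1× O (X1, acyclic) → no.
That gives 3 matching atoms.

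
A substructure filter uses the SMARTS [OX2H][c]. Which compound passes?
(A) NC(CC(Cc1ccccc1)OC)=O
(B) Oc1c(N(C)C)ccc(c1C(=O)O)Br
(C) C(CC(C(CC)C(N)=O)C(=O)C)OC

B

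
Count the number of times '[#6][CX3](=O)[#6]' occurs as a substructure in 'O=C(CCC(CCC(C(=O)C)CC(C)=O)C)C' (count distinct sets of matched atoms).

[#6][CX3](=O)[#6] is the SMARTS for a ketone: a carbonyl carbon (no H) flanked by two carbons.
The molecule carries 3 separate instances of an acetyl/ketone group (-C(=O)CH3) meeting every constraint; each maps to a distinct set of atoms, giving 3 matches.

3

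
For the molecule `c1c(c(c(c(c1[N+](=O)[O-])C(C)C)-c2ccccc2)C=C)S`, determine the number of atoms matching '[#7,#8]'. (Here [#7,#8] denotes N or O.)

3

Check the 21 heavy atoms by environment: 12× c (aromatic) → no; 1× N (charge +1) → match; 1× O (charge -1) → match; 1× O → match; 1× S → no; 5× C → no.
Summing the matching environments: 1 + 1 + 1 = 3 matching atoms.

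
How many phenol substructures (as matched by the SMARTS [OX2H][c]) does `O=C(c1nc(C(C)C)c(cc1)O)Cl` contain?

1

[OX2H][c] is the SMARTS for a phenol: a hydroxyl oxygen attached to an aromatic carbon.
Exactly one fragment in the molecule meets all constraints, giving 1 match.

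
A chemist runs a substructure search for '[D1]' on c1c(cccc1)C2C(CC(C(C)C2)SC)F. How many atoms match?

3

The query [D1] means: atom with exactly one heavy-atom neighbour (degree 1).
Check the 16 heavy atoms by environment: 4× C (D3) → no; 2× C (D2) → no; 1× S (D2) → no; 2× C (D1) → match; 1× F (D1) → match; 1× c (aromatic, D3) → no; 5× c (aromatic, D2) → no.
Summing the matching environments: 2 + 1 = 3 matching atoms.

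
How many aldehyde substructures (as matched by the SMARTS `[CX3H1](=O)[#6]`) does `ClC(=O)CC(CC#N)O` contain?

[CX3H1](=O)[#6] is the SMARTS for an aldehyde: an sp2 carbon with one H, double-bonded to O and single-bonded to carbon.
No fragment in the molecule satisfies every constraint, giving 0 matches.

0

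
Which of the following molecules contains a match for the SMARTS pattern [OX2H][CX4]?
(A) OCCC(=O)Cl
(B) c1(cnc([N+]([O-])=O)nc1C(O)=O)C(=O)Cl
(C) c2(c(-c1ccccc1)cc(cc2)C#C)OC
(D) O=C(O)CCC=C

A

[OX2H][CX4] describes a hydroxyl oxygen bound to an sp3 (X4) carbon (an aliphatic alcohol).
(A) contains a hydroxyl group (-OH), which satisfies every atom and bond constraint.
(B) has a carboxylic acid group (-C(=O)OH) but the -OH is on a CX3 carbonyl carbon, not a CX4 carbon.
(C) has a methoxy ether (-OCH3) but the oxygen has H0 (ether), not H1.
(D) has a carboxylic acid group (-C(=O)OH) but the -OH is on a CX3 carbonyl carbon, not a CX4 carbon.
So the answer is (A).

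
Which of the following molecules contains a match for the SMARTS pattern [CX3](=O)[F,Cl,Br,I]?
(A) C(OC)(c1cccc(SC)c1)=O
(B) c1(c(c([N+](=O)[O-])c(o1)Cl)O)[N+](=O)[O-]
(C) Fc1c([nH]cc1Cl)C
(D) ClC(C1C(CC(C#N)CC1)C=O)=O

D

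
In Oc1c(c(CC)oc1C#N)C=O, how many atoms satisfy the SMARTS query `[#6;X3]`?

5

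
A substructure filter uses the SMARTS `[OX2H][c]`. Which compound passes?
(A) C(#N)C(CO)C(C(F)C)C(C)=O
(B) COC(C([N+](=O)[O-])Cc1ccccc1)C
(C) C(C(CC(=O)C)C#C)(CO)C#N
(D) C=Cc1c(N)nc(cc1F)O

[OX2H][c] describes a hydroxyl oxygen attached to an aromatic carbon (a phenol).
(A) has a hydroxyl group (-OH) but the -OH is on an aliphatic carbon, not an aromatic c.
(B) has a methoxy ether (-OCH3) but the oxygen has H0, not H1.
(C) has a hydroxyl group (-OH) but the -OH is on an aliphatic carbon, not an aromatic c.
(D) contains a hydroxyl group (-OH), which satisfies every atom and bond constraint.
So the answer is (D).

D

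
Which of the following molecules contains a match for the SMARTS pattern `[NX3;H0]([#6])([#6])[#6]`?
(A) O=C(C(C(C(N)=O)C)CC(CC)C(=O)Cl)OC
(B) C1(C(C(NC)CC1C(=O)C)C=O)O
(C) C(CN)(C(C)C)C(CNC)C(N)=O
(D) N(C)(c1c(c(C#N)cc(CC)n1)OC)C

D

[NX3;H0]([#6])([#6])[#6] describes a trivalent nitrogen with no H, bonded to three carbons (a tertiary amine).
(A) has a primary amide (-C(=O)NH2) but the amide nitrogen has H2 and only one carbon neighbour.
(B) has an N-methylamino group (-NHCH3) but the nitrogen still has one H (H1), not H0.
(C) has a primary amino group (-NH2) but the nitrogen has H2, not H0 with three carbons.
(D) contains a dimethylamino group (-N(CH3)2), which satisfies every atom and bond constraint.
So the answer is (D).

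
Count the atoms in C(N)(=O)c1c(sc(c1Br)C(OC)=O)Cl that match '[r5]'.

The query [r5] means: r5 matches atoms in a five-membered ring.
Check the 14 heavy atoms by environment: 1× s (aromatic, in 5-ring) → match; 4× c (aromatic, in 5-ring) → match; 3× C (acyclic) → no; 3× O (acyclic) → no; 1× N (acyclic) → no; 1× Cl (acyclic) → no; 1× Br (acyclic) → no.
Summing the matching environments: 1 + 4 = 5 matching atoms.

5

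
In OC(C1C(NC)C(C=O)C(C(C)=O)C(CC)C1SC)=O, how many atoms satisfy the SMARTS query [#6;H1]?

Check the 20 heavy atoms by environment: 7× C (H1) → match; 3× O (H0) → no; 2× C (H0) → no; 1× O (H1) → no; 4× C (H3) → no; 1× C (H2) → no; 1× N (H1) → no; 1× S (H0) → no.
That gives 7 matching atoms.

7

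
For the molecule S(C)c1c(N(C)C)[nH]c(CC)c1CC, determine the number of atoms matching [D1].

5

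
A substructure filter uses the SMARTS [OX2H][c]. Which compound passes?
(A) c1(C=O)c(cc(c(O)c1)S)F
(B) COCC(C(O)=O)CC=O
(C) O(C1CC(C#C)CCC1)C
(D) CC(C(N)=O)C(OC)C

[OX2H][c] describes a hydroxyl oxygen attached to an aromatic carbon (a phenol).
(A) contains a hydroxyl group (-OH), which satisfies every atom and bond constraint.
(B) has a methoxy ether (-OCH3) but the oxygen has H0, not H1.
(C) has a methoxy ether (-OCH3) but the oxygen has H0, not H1.
(D) has a methoxy ether (-OCH3) but the oxygen has H0, not H1.
So the answer is (A).

A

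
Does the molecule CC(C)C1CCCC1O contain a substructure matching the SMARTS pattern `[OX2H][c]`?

No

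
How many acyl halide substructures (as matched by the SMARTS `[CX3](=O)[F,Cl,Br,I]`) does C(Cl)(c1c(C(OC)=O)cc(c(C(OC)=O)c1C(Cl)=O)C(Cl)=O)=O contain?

[CX3](=O)[F,Cl,Br,I] is the SMARTS for an acyl halide: a carbonyl carbon bonded to a halogen.
The molecule carries 3 separate instances of an acyl chloride (-C(=O)Cl) meeting every constraint; each maps to a distinct set of atoms, giving 3 matches.

3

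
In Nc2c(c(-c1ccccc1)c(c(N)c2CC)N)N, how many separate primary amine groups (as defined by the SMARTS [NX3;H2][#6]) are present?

[NX3;H2][#6] is the SMARTS for a primary amine: a trivalent nitrogen with two H attached to carbon.
The molecule carries 4 separate instances of a primary amino group (-NH2) meeting every constraint; each maps to a distinct set of atoms, giving 4 matches.

4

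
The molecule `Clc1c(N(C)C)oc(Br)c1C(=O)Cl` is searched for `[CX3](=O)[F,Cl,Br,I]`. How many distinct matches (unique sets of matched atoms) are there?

[CX3](=O)[F,Cl,Br,I] is the SMARTS for an acyl halide: a carbonyl carbon bonded to a halogen.
Exactly one fragment in the molecule meets all constraints, giving 1 match.

1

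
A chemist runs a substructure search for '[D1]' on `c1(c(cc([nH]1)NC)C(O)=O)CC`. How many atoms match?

Check the 12 heavy atoms by environment: 1× n (aromatic, D2) → no; 3× c (aromatic, D3) → no; 1× c (aromatic, D2) → no; 1× C (D2) → no; 2× C (D1) → match; 1× N (D2) → no; 1× C (D3) → no; 2× O (D1) → match.
Summing the matching environments: 2 + 2 = 4 matching atoms.

4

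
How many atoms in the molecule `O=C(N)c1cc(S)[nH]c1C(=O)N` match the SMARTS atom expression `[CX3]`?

The query [CX3] means: C with X3: aliphatic carbon with exactly 3 total connections.
Check the 12 heavy atoms by environment: 1× n (aromatic, X3) → no; 4× c (aromatic, X3) → no; 1× S (X2) → no; 2× C (X3) → match; 2× O (X1) → no; 2× N (X3) → no.
That gives 2 matching atoms.

2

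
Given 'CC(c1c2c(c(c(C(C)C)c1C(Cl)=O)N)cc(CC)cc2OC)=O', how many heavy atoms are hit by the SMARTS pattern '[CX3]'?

2

The query [CX3] means: C with X3: aliphatic carbon with exactly 3 total connections.
Check the 24 heavy atoms by environment: 10× c (aromatic, X3) → no; 7× C (X4) → no; 1× O (X2) → no; 2× C (X3) → match; 2× O (X1) → no; 1× Cl (X1) → no; 1× N (X3) → no.
That gives 2 matching atoms.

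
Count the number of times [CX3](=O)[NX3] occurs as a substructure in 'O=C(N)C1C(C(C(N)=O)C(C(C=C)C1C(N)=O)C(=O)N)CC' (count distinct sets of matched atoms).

[CX3](=O)[NX3] is the SMARTS for an amide: a carbonyl carbon bonded to a trivalent nitrogen.
The molecule carries 4 separate instances of a primary amide (-C(=O)NH2) meeting every constraint; each maps to a distinct set of atoms, giving 4 matches.

4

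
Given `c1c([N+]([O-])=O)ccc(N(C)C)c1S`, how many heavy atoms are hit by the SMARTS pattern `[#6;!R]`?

2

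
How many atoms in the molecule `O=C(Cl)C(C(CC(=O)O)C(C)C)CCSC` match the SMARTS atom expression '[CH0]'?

2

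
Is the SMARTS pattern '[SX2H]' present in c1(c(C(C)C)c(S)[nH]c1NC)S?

Yes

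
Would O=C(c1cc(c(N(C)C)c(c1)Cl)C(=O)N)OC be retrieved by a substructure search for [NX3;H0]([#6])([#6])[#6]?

Yes

The pattern [NX3;H0]([#6])([#6])[#6] describes a trivalent nitrogen with no H, bonded to three carbons — a tertiary amine.
The molecule carries a dimethylamino group (-N(CH3)2), whose atoms satisfy every constraint of the query, so the pattern matches.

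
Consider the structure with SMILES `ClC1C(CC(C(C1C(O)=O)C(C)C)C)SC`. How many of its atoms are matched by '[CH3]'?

The query [CH3] means: aliphatic carbon with exactly three hydrogens.
Check the 16 heavy atoms by environment: 1× C (H2) → no; 6× C (H1) → no; 1× S (H0) → no; 4× C (H3) → match; 1× C (H0) → no; 1× O (H0) → no; 1× O (H1) → no; 1× Cl (H0) → no.
That gives 4 matching atoms.

4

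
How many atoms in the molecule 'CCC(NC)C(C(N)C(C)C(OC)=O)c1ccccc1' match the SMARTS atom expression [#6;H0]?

2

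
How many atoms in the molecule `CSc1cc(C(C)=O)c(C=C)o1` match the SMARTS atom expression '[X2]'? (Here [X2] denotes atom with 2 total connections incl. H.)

2

Check the 12 heavy atoms by environment: 1× o (aromatic, X2) → match; 4× c (aromatic, X3) → no; 1× S (X2) → match; 2× C (X4) → no; 3× C (X3) → no; 1× O (X1) → no.
Summing the matching environments: 1 + 1 = 2 matching atoms.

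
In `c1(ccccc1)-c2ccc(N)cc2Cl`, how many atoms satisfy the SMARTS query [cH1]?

8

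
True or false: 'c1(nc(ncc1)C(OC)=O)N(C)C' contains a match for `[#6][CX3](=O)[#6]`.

False

The pattern [#6][CX3](=O)[#6] describes a carbonyl carbon (no H) flanked by two carbons — a ketone.
The closest candidate here is a methyl-ester group (-C(=O)OCH3), but one neighbour of the carbonyl carbon is O, not C. No other fragment satisfies the full query, so there is no match.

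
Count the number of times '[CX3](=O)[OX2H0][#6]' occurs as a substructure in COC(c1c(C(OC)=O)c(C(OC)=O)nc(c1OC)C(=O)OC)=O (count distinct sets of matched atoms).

4

[CX3](=O)[OX2H0][#6] is the SMARTS for an ester: a carbonyl carbon bonded to an oxygen that is itself bonded to carbon (no H on that O).
The molecule carries 4 separate instances of a methyl-ester group (-C(=O)OCH3) meeting every constraint; each maps to a distinct set of atoms, giving 4 matches.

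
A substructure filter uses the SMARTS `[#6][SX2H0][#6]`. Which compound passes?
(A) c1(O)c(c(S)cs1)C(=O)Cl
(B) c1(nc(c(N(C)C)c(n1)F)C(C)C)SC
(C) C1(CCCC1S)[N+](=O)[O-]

[#6][SX2H0][#6] describes an aliphatic sulfur bridging two carbons with no H on the sulfur (a thioether).
(A) has a thiol (-SH) but the sulfur has H1, not H0 bridging two carbons.
(B) contains a methylthio ether (-SCH3), which satisfies every atom and bond constraint.
(C) has a thiol (-SH) but the sulfur has H1, not H0 bridging two carbons.
So the answer is (B).

B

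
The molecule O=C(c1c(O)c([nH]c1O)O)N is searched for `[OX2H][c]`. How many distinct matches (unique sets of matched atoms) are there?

3

[OX2H][c] is the SMARTS for a phenol: a hydroxyl oxygen attached to an aromatic carbon.
The molecule carries 3 separate instances of a hydroxyl group (-OH) meeting every constraint; each maps to a distinct set of atoms, giving 3 matches.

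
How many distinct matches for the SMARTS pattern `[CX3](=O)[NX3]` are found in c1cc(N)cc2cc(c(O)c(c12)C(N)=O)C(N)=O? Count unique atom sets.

2

[CX3](=O)[NX3] is the SMARTS for an amide: a carbonyl carbon bonded to a trivalent nitrogen.
The molecule carries 2 separate instances of a primary amide (-C(=O)NH2) meeting every constraint; each maps to a distinct set of atoms, giving 2 matches.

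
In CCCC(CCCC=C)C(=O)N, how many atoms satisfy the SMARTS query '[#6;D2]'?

The query [#6;D2] means: any carbon bonded to exactly two heavy atoms.
Check the 12 heavy atoms by environment: 6× C (D2) → match; 2× C (D3) → no; 2× C (D1) → no; 1× O (D1) → no; 1× N (D1) → no.
That gives 6 matching atoms.

6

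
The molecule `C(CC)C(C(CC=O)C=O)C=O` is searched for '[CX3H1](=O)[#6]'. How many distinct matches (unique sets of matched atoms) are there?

[CX3H1](=O)[#6] is the SMARTS for an aldehyde: an sp2 carbon with one H, double-bonded to O and single-bonded to carbon.
The molecule carries 3 separate instances of an aldehyde (-CHO) meeting every constraint; each maps to a distinct set of atoms, giving 3 matches.

3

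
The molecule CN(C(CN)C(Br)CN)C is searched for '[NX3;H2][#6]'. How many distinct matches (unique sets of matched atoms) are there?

2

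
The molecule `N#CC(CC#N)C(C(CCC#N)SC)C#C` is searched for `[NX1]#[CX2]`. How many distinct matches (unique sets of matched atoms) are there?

3

[NX1]#[CX2] is the SMARTS for a nitrile: a nitrogen triple-bonded to a two-connected carbon.
The molecule carries 3 separate instances of a nitrile (-C#N) meeting every constraint; each maps to a distinct set of atoms, giving 3 matches.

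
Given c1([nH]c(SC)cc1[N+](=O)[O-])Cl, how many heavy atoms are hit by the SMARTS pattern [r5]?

5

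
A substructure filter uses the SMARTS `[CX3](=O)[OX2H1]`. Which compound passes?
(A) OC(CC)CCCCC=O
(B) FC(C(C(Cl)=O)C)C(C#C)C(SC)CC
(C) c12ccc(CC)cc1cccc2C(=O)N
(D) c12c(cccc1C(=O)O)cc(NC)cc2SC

[CX3](=O)[OX2H1] describes an sp2 carbon double-bonded to O and single-bonded to an -OH oxygen (a carboxylic acid).
(A) has an aldehyde (-CHO) but there is no singly-bonded oxygen on the carbonyl carbon.
(B) has an acyl chloride (-C(=O)Cl) but the carbonyl is bonded to Cl, not to an -OH oxygen.
(C) has a primary amide (-C(=O)NH2) but the carbonyl is bonded to N, not to an -OH oxygen.
(D) contains a carboxylic acid group (-C(=O)OH), which satisfies every atom and bond constraint.
So the answer is (D).

D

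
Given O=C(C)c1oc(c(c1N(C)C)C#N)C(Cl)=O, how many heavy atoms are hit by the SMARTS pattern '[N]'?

2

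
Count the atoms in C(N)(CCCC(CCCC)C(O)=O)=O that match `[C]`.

The query [C] means: uppercase C matches aliphatic (non-aromatic) carbon only.
Check the 14 heavy atoms by environment: 10× C → match; 3× O → no; 1× N → no.
That gives 10 matching atoms.

10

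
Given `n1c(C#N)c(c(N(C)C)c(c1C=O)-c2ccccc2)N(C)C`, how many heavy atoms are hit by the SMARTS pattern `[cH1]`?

5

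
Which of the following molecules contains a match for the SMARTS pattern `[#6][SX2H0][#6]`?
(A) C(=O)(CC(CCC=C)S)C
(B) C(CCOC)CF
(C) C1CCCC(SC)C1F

C

[#6][SX2H0][#6] describes an aliphatic sulfur bridging two carbons with no H on the sulfur (a thioether).
(A) has a thiol (-SH) but the sulfur has H1, not H0 bridging two carbons.
(B) has a methoxy ether (-OCH3) but the bridging atom is O, not S.
(C) contains a methylthio ether (-SCH3), which satisfies every atom and bond constraint.
So the answer is (C).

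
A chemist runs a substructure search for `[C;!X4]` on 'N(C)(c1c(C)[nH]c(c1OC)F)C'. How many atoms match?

Check the 12 heavy atoms by environment: 1× n (aromatic, X3) → no; 4× c (aromatic, X3) → no; 1× N (X3) → no; 4× C (X4) → no; 1× F (X1) → no; 1× O (X2) → no.
No environment satisfies the query, so 0 matching atoms.

0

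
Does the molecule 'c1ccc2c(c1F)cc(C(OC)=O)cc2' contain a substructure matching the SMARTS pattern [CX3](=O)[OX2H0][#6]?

The pattern [CX3](=O)[OX2H0][#6] describes a carbonyl carbon bonded to an oxygen that is itself bonded to carbon (no H on that O) — an ester.
The molecule carries a methyl-ester group (-C(=O)OCH3), whose atoms satisfy every constraint of the query, so the pattern matches.

Yes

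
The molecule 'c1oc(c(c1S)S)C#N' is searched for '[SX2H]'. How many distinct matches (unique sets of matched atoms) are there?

2

[SX2H] is the SMARTS for a thiol: an aliphatic sulfur with two connections, one being H.
The molecule carries 2 separate instances of a thiol (-SH) meeting every constraint; each maps to a distinct set of atoms, giving 2 matches.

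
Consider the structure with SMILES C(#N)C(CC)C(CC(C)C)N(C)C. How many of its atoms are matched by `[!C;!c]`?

The query [!C;!c] means: neither aliphatic nor aromatic carbon — same as [!#6].
Check the 13 heavy atoms by environment: 11× C → no; 2× N → match.
That gives 2 matching atoms.

2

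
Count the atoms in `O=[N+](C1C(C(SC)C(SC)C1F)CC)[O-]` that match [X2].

2

Check the 15 heavy atoms by environment: 9× C (X4) → no; 1× N (charge +1, X3) → no; 1× O (charge -1, X1) → no; 1× O (X1) → no; 2× S (X2) → match; 1× F (X1) → no.
That gives 2 matching atoms.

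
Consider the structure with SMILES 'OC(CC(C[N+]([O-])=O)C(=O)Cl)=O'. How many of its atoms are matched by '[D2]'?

The query [D2] means: atom with exactly two heavy-atom neighbours.
Check the 12 heavy atoms by environment: 2× C (D2) → match; 3× C (D3) → no; 4× O (D1) → no; 1× Cl (D1) → no; 1× N (charge +1, D3) → no; 1× O (charge -1, D1) → no.
That gives 2 matching atoms.

2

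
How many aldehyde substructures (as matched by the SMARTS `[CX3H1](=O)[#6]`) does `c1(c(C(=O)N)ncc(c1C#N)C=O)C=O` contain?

2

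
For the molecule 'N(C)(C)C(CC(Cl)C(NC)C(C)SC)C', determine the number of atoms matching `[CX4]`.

11

The query [CX4] means: C with X4: aliphatic carbon with exactly 4 total connections (bonds + H).
Check the 15 heavy atoms by environment: 11× C (X4) → match; 2× N (X3) → no; 1× S (X2) → no; 1× Cl (X1) → no.
That gives 11 matching atoms.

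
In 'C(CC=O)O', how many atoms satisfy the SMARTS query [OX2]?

Check the 5 heavy atoms by environment: 2× C (X4) → no; 1× C (X3) → no; 1× O (X1) → no; 1× O (X2) → match.
That gives 1 matching atom.

1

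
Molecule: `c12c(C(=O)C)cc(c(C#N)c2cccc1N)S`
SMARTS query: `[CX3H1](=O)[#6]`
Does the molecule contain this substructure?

No

The pattern [CX3H1](=O)[#6] describes an sp2 carbon with one H, double-bonded to O and single-bonded to carbon — an aldehyde.
The closest candidate here is an acetyl/ketone group (-C(=O)CH3), but the carbonyl carbon has H0 (two carbon neighbours), not H1. No other fragment satisfies the full query, so there is no match.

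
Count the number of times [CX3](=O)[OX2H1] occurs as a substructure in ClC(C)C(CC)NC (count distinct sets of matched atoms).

0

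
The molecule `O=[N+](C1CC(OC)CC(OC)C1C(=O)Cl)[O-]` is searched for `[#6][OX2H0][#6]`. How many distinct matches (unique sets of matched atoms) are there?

[#6][OX2H0][#6] is the SMARTS for an ether: an aliphatic oxygen bridging two carbons with no H on the oxygen.
The molecule carries 2 separate instances of a methoxy ether (-OCH3) meeting every constraint; each maps to a distinct set of atoms, giving 2 matches.

2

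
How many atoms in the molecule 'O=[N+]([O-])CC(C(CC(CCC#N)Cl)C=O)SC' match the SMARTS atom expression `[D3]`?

The query [D3] means: atom with exactly three heavy-atom neighbours.
Check the 17 heavy atoms by environment: 6× C (D2) → no; 3× C (D3) → match; 1× Cl (D1) → no; 2× O (D1) → no; 1× N (D1) → no; 1× S (D2) → no; 1× C (D1) → no; 1× N (charge +1, D3) → match; 1× O (charge -1, D1) → no.
Summing the matching environments: 3 + 1 = 4 matching atoms.

4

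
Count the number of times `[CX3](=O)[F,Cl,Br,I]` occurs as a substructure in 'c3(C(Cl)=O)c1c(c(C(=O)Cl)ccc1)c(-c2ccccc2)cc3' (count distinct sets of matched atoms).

[CX3](=O)[F,Cl,Br,I] is the SMARTS for an acyl halide: a carbonyl carbon bonded to a halogen.
The molecule carries 2 separate instances of an acyl chloride (-C(=O)Cl) meeting every constraint; each maps to a distinct set of atoms, giving 2 matches.

2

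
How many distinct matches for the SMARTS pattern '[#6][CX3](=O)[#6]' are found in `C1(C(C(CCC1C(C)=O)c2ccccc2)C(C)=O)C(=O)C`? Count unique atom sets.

[#6][CX3](=O)[#6] is the SMARTS for a ketone: a carbonyl carbon (no H) flanked by two carbons.
The molecule carries 3 separate instances of an acetyl/ketone group (-C(=O)CH3) meeting every constraint; each maps to a distinct set of atoms, giving 3 matches.

3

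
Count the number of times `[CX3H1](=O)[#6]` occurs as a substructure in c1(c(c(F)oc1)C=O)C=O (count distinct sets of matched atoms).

2

[CX3H1](=O)[#6] is the SMARTS for an aldehyde: an sp2 carbon with one H, double-bonded to O and single-bonded to carbon.
The molecule carries 2 separate instances of an aldehyde (-CHO) meeting every constraint; each maps to a distinct set of atoms, giving 2 matches.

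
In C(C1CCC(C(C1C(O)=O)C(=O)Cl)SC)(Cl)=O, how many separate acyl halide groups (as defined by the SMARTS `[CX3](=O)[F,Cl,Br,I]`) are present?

2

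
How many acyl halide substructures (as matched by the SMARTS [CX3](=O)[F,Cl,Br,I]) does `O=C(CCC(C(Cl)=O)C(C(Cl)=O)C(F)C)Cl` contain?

[CX3](=O)[F,Cl,Br,I] is the SMARTS for an acyl halide: a carbonyl carbon bonded to a halogen.
The molecule carries 3 separate instances of an acyl chloride (-C(=O)Cl) meeting every constraint; each maps to a distinct set of atoms, giving 3 matches.

3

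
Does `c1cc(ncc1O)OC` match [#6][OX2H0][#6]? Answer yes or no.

Yes

The pattern [#6][OX2H0][#6] describes an aliphatic oxygen bridging two carbons with no H on the oxygen — an ether.
The molecule carries a methoxy ether (-OCH3), whose atoms satisfy every constraint of the query, so the pattern matches.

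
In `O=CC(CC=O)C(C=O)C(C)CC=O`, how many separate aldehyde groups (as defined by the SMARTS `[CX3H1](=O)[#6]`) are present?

[CX3H1](=O)[#6] is the SMARTS for an aldehyde: an sp2 carbon with one H, double-bonded to O and single-bonded to carbon.
The molecule carries 4 separate instances of an aldehyde (-CHO) meeting every constraint; each maps to a distinct set of atoms, giving 4 matches.

4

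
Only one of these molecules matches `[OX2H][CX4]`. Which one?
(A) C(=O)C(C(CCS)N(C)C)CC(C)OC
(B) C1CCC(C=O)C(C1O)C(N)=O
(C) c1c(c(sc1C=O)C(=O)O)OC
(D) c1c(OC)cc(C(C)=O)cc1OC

B

[OX2H][CX4] describes a hydroxyl oxygen bound to an sp3 (X4) carbon (an aliphatic alcohol).
(A) has a methoxy ether (-OCH3) but the oxygen has H0 (ether), not H1.
(B) contains a hydroxyl group (-OH), which satisfies every atom and bond constraint.
(C) has a methoxy ether (-OCH3) but the oxygen has H0 (ether), not H1.
(D) has a methoxy ether (-OCH3) but the oxygen has H0 (ether), not H1.
So the answer is (B).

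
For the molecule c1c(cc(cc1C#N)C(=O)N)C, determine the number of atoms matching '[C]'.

3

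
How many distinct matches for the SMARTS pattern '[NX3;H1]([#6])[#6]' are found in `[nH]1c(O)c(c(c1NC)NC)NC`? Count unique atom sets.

[NX3;H1]([#6])[#6] is the SMARTS for a secondary amine: a trivalent nitrogen with one H, bonded to two carbons.
The molecule carries 3 separate instances of an N-methylamino group (-NHCH3) meeting every constraint; each maps to a distinct set of atoms, giving 3 matches.

3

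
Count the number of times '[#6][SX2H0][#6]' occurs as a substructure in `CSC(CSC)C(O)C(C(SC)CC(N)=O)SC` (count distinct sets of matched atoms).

[#6][SX2H0][#6] is the SMARTS for a thioether: an aliphatic sulfur bridging two carbons with no H on the sulfur.
The molecule carries 4 separate instances of a methylthio ether (-SCH3) meeting every constraint; each maps to a distinct set of atoms, giving 4 matches.

4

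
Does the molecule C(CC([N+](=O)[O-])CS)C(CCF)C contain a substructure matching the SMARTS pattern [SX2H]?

The pattern [SX2H] describes an aliphatic sulfur with two connections, one being H — a thiol.
The molecule carries a thiol (-SH), whose atoms satisfy every constraint of the query, so the pattern matches.

Yes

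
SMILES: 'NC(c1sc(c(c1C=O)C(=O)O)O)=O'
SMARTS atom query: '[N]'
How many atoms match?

1

Check the 14 heavy atoms by environment: 1× s (aromatic) → no; 4× c (aromatic) → no; 3× C → no; 5× O → no; 1× N → match.
That gives 1 matching atom.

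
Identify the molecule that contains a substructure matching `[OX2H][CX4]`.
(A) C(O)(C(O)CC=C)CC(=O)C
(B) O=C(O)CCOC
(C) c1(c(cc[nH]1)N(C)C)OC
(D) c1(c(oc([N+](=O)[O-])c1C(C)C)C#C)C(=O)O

[OX2H][CX4] describes a hydroxyl oxygen bound to an sp3 (X4) carbon (an aliphatic alcohol).
(A) contains a hydroxyl group (-OH), which satisfies every atom and bond constraint.
(B) has a methoxy ether (-OCH3) but the oxygen has H0 (ether), not H1.
(C) has a methoxy ether (-OCH3) but the oxygen has H0 (ether), not H1.
(D) has a carboxylic acid group (-C(=O)OH) but the -OH is on a CX3 carbonyl carbon, not a CX4 carbon.
So the answer is (A).

A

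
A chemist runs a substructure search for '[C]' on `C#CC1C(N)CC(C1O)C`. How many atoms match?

8

The query [C] means: uppercase C matches aliphatic (non-aromatic) carbon only.
Check the 10 heavy atoms by environment: 8× C → match; 1× O → no; 1× N → no.
That gives 8 matching atoms.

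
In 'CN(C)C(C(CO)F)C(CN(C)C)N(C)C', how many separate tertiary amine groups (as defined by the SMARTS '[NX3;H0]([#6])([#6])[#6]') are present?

3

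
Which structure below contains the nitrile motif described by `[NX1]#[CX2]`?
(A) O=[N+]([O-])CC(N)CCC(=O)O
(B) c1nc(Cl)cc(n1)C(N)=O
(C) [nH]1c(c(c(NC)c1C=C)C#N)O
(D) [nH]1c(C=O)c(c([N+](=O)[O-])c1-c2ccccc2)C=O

C

[NX1]#[CX2] describes a nitrogen triple-bonded to a two-connected carbon (a nitrile).
(A) has a primary amino group (-NH2) but the nitrogen is NX3 (three connections), not NX1 triple-bonded.
(B) has a primary amide (-C(=O)NH2) but the nitrogen is NX3, not NX1.
(C) contains a nitrile (-C#N), which satisfies every atom and bond constraint.
(D) has a nitro group (-[N+](=O)[O-]) but there is no C#N triple bond.
So the answer is (C).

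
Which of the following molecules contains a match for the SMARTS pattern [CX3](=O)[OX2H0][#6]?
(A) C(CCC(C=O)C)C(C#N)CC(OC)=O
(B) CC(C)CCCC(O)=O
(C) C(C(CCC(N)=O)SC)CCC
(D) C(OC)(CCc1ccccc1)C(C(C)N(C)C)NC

A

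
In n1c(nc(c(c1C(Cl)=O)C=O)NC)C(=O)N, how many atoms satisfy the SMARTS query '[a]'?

6

The query [a] means: a matches any aromatic atom.
Check the 16 heavy atoms by environment: 2× n (aromatic) → match; 4× c (aromatic) → match; 4× C → no; 3× O → no; 2× N → no; 1× Cl → no.
Summing the matching environments: 2 + 4 = 6 matching atoms.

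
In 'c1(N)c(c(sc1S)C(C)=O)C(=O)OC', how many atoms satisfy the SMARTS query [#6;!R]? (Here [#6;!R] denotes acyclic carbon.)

The query [#6;!R] means: carbon not in any ring.
Check the 14 heavy atoms by environment: 1× s (aromatic, in 5-ring) → no; 4× c (aromatic, in 5-ring) → no; 4× C (acyclic) → match; 3× O (acyclic) → no; 1× N (acyclic) → no; 1× S (acyclic) → no.
That gives 4 matching atoms.

4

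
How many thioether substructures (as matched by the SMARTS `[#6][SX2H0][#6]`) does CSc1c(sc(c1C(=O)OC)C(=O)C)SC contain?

[#6][SX2H0][#6] is the SMARTS for a thioether: an aliphatic sulfur bridging two carbons with no H on the sulfur.
The molecule carries 2 separate instances of a methylthio ether (-SCH3) meeting every constraint; each maps to a distinct set of atoms, giving 2 matches.

2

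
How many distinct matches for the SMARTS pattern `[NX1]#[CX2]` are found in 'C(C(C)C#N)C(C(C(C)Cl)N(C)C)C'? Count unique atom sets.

[NX1]#[CX2] is the SMARTS for a nitrile: a nitrogen triple-bonded to a two-connected carbon.
Exactly one fragment in the molecule meets all constraints, giving 1 match.

1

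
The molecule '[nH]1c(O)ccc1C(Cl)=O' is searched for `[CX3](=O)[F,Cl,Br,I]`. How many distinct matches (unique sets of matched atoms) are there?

[CX3](=O)[F,Cl,Br,I] is the SMARTS for an acyl halide: a carbonyl carbon bonded to a halogen.
Exactly one fragment in the molecule meets all constraints, giving 1 match.

1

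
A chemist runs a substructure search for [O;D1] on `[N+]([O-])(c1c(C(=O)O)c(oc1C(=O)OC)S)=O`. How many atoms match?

The query [O;D1] means: aliphatic oxygen bonded to exactly one heavy atom.
Check the 16 heavy atoms by environment: 1× o (aromatic, D2) → no; 4× c (aromatic, D3) → no; 1× N (charge +1, D3) → no; 1× O (charge -1, D1) → match; 4× O (D1) → match; 2× C (D3) → no; 1× O (D2) → no; 1× C (D1) → no; 1× S (D1) → no.
Summing the matching environments: 1 + 4 = 5 matching atoms.

5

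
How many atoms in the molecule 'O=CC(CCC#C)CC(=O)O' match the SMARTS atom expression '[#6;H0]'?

2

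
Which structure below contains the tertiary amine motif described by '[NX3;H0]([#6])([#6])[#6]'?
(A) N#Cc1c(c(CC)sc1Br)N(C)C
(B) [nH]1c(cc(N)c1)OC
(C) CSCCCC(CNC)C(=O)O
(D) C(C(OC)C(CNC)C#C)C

A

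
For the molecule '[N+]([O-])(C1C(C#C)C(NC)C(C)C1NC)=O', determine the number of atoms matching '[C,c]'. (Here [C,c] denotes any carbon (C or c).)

10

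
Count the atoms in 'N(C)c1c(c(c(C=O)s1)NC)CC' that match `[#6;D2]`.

2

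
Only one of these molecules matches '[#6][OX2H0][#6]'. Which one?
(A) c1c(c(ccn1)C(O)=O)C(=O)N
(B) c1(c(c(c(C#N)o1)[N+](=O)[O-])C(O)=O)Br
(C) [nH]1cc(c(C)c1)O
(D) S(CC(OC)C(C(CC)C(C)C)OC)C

D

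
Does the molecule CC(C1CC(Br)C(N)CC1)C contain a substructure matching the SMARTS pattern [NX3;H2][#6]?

Yes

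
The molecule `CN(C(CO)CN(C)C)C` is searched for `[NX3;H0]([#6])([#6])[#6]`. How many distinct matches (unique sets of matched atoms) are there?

2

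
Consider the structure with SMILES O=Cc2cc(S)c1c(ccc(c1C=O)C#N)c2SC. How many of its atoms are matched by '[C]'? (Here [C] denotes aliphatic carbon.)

4

The query [C] means: uppercase C matches aliphatic (non-aromatic) carbon only.
Check the 19 heavy atoms by environment: 10× c (aromatic) → no; 4× C → match; 2× O → no; 2× S → no; 1× N → no.
That gives 4 matching atoms.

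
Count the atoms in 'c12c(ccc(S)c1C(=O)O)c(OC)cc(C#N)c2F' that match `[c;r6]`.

The query [c;r6] means: aromatic carbon that belongs to a six-membered ring.
Check the 19 heavy atoms by environment: 10× c (aromatic, in 6-ring) → match; 1× F (acyclic) → no; 3× O (acyclic) → no; 3× C (acyclic) → no; 1× S (acyclic) → no; 1× N (acyclic) → no.
That gives 10 matching atoms.

10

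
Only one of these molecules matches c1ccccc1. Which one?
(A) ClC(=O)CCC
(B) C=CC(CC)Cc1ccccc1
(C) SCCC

B

c1ccccc1 describes six aromatic carbons in a ring (a benzene ring).
(A) has a methyl group (-CH3) but no six-membered all-carbon aromatic ring is present.
(B) contains a phenyl ring, which satisfies every atom and bond constraint.
(C) has a methyl group (-CH3) but no six-membered all-carbon aromatic ring is present.
So the answer is (B).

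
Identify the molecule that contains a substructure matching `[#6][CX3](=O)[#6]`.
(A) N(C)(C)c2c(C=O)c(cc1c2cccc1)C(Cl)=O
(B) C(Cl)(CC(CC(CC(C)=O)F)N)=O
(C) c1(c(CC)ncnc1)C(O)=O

B

[#6][CX3](=O)[#6] describes a carbonyl carbon (no H) flanked by two carbons (a ketone).
(A) has an aldehyde (-CHO) but the carbonyl carbon has H1, so it is not flanked by two carbons.
(B) contains an acetyl/ketone group (-C(=O)CH3), which satisfies every atom and bond constraint.
(C) has a carboxylic acid group (-C(=O)OH) but one neighbour of the carbonyl carbon is O, not C.
So the answer is (B).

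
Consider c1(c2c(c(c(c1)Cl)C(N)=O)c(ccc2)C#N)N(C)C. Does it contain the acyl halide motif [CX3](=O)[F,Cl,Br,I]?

No

The pattern [CX3](=O)[F,Cl,Br,I] describes a carbonyl carbon bonded to a halogen — an acyl halide.
The closest candidate here is a chloro substituent, but the Cl is not on a carbonyl carbon. No other fragment satisfies the full query, so there is no match.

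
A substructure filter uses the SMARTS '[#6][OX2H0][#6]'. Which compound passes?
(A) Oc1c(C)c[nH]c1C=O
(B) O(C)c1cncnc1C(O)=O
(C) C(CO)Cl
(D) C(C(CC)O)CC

B

[#6][OX2H0][#6] describes an aliphatic oxygen bridging two carbons with no H on the oxygen (an ether).
(A) has a hydroxyl group (-OH) but the oxygen has H1, not H0 bridging two carbons.
(B) contains a methoxy ether (-OCH3), which satisfies every atom and bond constraint.
(C) has a hydroxyl group (-OH) but the oxygen has H1, not H0 bridging two carbons.
(D) has a hydroxyl group (-OH) but the oxygen has H1, not H0 bridging two carbons.
So the answer is (B).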